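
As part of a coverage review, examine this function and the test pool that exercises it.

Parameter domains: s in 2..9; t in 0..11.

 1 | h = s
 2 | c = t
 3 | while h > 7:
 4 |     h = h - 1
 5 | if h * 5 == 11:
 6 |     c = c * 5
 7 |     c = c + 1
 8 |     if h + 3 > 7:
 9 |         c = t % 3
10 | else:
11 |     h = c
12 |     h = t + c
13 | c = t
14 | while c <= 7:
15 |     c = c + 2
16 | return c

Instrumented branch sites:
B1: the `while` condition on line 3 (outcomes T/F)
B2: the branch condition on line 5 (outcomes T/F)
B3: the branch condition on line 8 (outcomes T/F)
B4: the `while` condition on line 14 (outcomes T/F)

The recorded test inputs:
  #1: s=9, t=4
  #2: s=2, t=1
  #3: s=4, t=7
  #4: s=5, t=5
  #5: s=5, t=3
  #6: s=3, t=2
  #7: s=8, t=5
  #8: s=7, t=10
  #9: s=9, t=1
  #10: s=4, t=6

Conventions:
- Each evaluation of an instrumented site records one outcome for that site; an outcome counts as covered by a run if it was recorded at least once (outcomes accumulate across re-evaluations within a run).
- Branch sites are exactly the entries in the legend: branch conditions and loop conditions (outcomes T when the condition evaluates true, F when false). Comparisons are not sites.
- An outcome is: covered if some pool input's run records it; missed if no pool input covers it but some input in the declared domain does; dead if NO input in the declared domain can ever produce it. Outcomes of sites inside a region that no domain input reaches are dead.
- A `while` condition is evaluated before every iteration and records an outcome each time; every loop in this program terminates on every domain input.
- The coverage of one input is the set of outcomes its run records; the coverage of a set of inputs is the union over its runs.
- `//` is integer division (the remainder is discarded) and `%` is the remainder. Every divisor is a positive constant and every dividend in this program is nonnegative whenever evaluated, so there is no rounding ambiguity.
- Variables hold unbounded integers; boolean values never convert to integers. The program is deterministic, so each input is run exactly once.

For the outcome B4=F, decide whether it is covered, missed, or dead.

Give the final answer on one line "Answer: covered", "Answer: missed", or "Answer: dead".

B4=F is recorded by pool input(s) 1, 2, 3, 4, 5, 6, 7, 8, 9, 10 -> covered

Answer: covered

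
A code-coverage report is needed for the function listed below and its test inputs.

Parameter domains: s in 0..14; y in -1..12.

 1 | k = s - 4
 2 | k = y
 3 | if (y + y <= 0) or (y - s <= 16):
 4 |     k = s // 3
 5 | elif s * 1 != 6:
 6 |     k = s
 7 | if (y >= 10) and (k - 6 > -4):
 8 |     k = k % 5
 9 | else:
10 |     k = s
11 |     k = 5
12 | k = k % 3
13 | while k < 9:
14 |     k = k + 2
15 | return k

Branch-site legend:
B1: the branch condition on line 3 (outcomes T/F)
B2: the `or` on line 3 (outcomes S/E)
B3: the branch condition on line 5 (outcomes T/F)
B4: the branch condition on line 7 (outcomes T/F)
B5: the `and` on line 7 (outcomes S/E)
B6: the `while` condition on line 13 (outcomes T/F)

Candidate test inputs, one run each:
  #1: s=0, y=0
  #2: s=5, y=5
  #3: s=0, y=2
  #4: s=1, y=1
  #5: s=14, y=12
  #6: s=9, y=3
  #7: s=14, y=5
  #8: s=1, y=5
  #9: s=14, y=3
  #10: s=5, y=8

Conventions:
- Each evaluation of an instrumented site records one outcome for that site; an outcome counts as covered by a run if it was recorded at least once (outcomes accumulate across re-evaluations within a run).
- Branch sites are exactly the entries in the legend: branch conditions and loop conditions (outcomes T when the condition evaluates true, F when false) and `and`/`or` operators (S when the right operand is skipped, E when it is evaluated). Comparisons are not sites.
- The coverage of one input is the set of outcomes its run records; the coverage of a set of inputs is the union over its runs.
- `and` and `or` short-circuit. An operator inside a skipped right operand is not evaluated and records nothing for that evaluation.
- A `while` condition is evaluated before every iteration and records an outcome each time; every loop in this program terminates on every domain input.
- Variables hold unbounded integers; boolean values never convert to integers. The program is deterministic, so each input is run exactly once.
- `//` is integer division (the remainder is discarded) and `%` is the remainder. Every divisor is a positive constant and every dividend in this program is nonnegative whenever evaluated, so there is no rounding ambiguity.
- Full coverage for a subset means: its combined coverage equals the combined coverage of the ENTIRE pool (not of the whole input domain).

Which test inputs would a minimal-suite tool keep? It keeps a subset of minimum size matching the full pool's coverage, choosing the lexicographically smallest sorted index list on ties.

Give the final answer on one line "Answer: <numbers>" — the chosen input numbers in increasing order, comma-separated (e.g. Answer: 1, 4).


input #1 (s=0, y=0): events B2->S, B1->T, B5->S, B4->F, B6->T, B6->T, B6->T, B6->T, B6->F; covers B1=T, B2=S, B4=F, B5=S, B6=T, B6=F
input #2 (s=5, y=5): events B2->E, B1->T, B5->S, B4->F, B6->T, B6->T, B6->T, B6->T, B6->F; covers B1=T, B2=E, B4=F, B5=S, B6=T, B6=F
input #3 (s=0, y=2): events B2->E, B1->T, B5->S, B4->F, B6->T, B6->T, B6->T, B6->T, B6->F; covers B1=T, B2=E, B4=F, B5=S, B6=T, B6=F
input #4 (s=1, y=1): events B2->E, B1->T, B5->S, B4->F, B6->T, B6->T, B6->T, B6->T, B6->F; covers B1=T, B2=E, B4=F, B5=S, B6=T, B6=F
input #5 (s=14, y=12): events B2->E, B1->T, B5->E, B4->T, B6->T, B6->T, B6->T, B6->T, B6->F; covers B1=T, B2=E, B4=T, B5=E, B6=T, B6=F
input #6 (s=9, y=3): events B2->E, B1->T, B5->S, B4->F, B6->T, B6->T, B6->T, B6->T, B6->F; covers B1=T, B2=E, B4=F, B5=S, B6=T, B6=F
input #7 (s=14, y=5): events B2->E, B1->T, B5->S, B4->F, B6->T, B6->T, B6->T, B6->T, B6->F; covers B1=T, B2=E, B4=F, B5=S, B6=T, B6=F
input #8 (s=1, y=5): events B2->E, B1->T, B5->S, B4->F, B6->T, B6->T, B6->T, B6->T, B6->F; covers B1=T, B2=E, B4=F, B5=S, B6=T, B6=F
input #9 (s=14, y=3): events B2->E, B1->T, B5->S, B4->F, B6->T, B6->T, B6->T, B6->T, B6->F; covers B1=T, B2=E, B4=F, B5=S, B6=T, B6=F
input #10 (s=5, y=8): events B2->E, B1->T, B5->S, B4->F, B6->T, B6->T, B6->T, B6->T, B6->F; covers B1=T, B2=E, B4=F, B5=S, B6=T, B6=F
together the pool reaches 9 outcomes: B1=T, B2=S, B2=E, B4=T, B4=F, B5=S, B5=E, B6=T, B6=F
every size-1 subset falls short of the 9 outcomes (best: 6/9)
size 2: inputs {1, 5} cover all 9 outcomes, and no lexicographically smaller subset of this size does
Answer: 1, 5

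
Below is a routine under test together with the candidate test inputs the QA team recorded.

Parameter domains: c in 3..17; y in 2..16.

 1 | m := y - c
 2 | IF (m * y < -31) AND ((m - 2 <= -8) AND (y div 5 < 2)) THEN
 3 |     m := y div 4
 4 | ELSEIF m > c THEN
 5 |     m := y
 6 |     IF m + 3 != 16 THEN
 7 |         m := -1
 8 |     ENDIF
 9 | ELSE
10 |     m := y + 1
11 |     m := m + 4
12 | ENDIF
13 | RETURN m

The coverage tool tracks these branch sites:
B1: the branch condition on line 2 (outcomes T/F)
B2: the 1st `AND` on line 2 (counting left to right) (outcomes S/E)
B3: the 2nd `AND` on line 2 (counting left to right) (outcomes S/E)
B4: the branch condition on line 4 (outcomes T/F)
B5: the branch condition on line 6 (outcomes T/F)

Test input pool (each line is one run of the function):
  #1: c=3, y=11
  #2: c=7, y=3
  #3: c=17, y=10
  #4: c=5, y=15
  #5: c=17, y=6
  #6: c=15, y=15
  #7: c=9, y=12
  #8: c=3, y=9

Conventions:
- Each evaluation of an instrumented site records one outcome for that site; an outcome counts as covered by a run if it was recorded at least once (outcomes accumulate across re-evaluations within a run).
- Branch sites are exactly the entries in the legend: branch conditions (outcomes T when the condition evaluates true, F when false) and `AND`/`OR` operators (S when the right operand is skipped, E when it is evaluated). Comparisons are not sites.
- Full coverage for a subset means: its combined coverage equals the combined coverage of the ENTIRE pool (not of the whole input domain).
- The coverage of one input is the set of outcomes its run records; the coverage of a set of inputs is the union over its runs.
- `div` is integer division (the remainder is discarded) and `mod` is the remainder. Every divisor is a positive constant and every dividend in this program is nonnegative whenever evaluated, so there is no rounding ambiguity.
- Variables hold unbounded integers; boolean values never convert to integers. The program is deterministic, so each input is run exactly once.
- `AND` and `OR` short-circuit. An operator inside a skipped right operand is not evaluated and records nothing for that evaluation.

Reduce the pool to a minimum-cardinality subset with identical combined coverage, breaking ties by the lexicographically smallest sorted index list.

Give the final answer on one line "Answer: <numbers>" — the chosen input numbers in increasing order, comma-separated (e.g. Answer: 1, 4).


input #1 (c=3, y=11): covers B1=F, B2=S, B4=T, B5=T
input #2 (c=7, y=3): covers B1=F, B2=S, B4=F
input #3 (c=17, y=10): covers B1=F, B2=E, B3=E, B4=F
input #4 (c=5, y=15): covers B1=F, B2=S, B4=T, B5=T
input #5 (c=17, y=6): covers B1=T, B2=E, B3=E
input #6 (c=15, y=15): covers B1=F, B2=S, B4=F
input #7 (c=9, y=12): covers B1=F, B2=S, B4=F
input #8 (c=3, y=9): covers B1=F, B2=S, B4=T, B5=T
pool-wide coverage (8 outcomes): B1=T, B1=F, B2=S, B2=E, B3=E, B4=T, B4=F, B5=T
checked all size-1 subsets: none covers 8 outcomes (max 4/8)
checked all size-2 subsets: none covers 8 outcomes (max 7/8)
inputs {1, 2, 5} (size 3) cover everything; no size-3 subset with a lexicographically smaller index list covers all 8
Answer: 1, 2, 5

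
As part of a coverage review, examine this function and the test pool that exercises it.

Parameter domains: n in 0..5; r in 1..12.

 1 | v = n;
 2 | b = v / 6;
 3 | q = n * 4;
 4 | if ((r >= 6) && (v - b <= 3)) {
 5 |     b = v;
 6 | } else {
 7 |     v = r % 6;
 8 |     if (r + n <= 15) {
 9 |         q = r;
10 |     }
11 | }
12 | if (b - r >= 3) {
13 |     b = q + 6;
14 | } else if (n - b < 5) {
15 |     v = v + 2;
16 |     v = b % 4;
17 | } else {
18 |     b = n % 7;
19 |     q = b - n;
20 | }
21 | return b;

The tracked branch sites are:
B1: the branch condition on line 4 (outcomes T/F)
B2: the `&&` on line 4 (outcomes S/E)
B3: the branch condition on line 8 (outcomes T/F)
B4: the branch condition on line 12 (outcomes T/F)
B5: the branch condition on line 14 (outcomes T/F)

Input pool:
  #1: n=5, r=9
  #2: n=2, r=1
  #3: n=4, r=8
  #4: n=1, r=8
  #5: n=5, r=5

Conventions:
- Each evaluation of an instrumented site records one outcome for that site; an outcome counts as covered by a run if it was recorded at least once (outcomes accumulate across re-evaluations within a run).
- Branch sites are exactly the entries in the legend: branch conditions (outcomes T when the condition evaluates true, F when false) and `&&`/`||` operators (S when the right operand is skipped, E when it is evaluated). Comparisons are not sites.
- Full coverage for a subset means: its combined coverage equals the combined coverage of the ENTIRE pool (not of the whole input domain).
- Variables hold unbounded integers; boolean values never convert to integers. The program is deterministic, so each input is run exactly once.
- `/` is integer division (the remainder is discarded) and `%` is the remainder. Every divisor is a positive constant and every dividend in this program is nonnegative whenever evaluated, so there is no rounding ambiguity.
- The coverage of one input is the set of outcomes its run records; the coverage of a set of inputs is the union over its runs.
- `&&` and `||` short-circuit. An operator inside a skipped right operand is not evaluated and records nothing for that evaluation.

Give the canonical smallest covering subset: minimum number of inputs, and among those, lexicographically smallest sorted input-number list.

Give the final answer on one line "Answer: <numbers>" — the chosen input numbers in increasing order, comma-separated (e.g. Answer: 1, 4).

input #1, n=5, r=9: outcomes B1=F, B2=E, B3=T, B4=F, B5=F
input #2, n=2, r=1: outcomes B1=F, B2=S, B3=T, B4=F, B5=T
input #3, n=4, r=8: outcomes B1=F, B2=E, B3=T, B4=F, B5=T
input #4, n=1, r=8: outcomes B1=T, B2=E, B4=F, B5=T
input #5, n=5, r=5: outcomes B1=F, B2=S, B3=T, B4=F, B5=F
the full pool covers 8 outcomes: B1=T, B1=F, B2=S, B2=E, B3=T, B4=F, B5=T, B5=F
size 1 is not enough: best union over all size-1 subsets is 5/8
size 2: inputs {4, 5} cover all 8 outcomes, and no lexicographically smaller subset of this size does

Answer: 4, 5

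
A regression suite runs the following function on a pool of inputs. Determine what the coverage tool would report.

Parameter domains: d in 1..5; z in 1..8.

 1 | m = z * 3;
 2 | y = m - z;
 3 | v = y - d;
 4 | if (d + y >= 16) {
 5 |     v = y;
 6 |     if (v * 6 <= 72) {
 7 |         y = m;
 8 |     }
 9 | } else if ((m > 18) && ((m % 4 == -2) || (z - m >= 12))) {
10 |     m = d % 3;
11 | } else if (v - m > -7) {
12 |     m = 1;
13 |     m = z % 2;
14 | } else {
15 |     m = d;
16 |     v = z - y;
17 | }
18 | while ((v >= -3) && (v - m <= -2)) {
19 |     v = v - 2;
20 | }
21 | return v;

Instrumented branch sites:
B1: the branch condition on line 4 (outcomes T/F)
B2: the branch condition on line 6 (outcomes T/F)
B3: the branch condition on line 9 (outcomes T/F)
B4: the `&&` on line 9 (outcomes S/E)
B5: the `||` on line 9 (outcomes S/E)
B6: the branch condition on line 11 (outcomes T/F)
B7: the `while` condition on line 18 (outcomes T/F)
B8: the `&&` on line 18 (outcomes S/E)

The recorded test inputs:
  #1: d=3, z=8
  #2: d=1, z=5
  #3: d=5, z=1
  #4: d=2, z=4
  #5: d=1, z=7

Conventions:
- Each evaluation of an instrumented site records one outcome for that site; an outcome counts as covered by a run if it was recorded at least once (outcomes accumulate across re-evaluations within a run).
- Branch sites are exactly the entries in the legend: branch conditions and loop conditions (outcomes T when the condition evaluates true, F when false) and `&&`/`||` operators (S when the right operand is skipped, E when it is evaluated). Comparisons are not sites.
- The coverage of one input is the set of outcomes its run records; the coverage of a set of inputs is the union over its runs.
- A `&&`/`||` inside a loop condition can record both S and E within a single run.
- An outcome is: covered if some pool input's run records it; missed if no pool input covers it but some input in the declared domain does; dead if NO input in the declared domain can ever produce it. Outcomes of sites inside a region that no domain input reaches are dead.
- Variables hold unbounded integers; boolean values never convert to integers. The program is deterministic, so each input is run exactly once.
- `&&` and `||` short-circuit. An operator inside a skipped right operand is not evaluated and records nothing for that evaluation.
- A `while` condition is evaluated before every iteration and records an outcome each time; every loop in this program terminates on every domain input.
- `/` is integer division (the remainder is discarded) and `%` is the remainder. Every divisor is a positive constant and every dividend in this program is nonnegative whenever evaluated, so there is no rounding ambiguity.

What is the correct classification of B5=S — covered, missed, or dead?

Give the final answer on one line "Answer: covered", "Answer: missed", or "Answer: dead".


no pool input records B5=S
checking all 40 inputs in the declared domain: B5=S is never recorded -> dead
Answer: dead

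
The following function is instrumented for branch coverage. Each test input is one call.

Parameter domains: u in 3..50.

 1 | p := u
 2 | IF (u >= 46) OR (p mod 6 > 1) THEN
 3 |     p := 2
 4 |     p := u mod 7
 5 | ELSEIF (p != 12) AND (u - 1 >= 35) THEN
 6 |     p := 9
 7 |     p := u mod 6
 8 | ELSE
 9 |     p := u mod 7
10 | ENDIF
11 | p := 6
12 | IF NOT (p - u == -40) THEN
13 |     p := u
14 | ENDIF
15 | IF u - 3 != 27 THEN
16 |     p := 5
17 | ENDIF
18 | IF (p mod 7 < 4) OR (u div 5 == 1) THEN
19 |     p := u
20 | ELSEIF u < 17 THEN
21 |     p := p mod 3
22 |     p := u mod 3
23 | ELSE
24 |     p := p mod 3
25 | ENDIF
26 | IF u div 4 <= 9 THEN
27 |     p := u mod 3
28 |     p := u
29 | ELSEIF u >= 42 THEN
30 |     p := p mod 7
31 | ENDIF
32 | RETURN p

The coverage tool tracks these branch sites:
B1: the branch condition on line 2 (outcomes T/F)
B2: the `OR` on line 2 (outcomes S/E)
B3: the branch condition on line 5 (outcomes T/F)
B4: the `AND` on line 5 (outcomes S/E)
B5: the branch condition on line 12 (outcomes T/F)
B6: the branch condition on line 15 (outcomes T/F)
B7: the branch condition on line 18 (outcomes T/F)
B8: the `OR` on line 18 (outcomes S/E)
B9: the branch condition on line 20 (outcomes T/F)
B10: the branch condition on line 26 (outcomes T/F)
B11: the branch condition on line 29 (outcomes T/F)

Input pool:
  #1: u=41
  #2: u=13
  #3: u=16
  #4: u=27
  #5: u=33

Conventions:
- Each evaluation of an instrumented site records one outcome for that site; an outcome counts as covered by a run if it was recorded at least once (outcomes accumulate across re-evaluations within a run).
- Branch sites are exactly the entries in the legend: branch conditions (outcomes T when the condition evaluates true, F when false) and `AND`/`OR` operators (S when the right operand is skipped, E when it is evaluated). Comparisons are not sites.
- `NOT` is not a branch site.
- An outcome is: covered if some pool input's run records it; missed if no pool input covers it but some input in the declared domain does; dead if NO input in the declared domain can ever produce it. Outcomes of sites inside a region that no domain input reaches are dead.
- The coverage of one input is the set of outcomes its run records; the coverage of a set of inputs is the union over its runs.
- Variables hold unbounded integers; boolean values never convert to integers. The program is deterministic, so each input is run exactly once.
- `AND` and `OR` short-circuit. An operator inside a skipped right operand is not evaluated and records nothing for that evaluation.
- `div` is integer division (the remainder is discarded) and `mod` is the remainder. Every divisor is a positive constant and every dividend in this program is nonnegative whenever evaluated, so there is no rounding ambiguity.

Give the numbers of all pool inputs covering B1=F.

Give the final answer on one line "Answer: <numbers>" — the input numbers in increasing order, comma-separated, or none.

input #1 (u=41): misses B1=F
input #2 (u=13): covers B1=F
input #3 (u=16): misses B1=F
input #4 (u=27): misses B1=F
input #5 (u=33): misses B1=F

Answer: 2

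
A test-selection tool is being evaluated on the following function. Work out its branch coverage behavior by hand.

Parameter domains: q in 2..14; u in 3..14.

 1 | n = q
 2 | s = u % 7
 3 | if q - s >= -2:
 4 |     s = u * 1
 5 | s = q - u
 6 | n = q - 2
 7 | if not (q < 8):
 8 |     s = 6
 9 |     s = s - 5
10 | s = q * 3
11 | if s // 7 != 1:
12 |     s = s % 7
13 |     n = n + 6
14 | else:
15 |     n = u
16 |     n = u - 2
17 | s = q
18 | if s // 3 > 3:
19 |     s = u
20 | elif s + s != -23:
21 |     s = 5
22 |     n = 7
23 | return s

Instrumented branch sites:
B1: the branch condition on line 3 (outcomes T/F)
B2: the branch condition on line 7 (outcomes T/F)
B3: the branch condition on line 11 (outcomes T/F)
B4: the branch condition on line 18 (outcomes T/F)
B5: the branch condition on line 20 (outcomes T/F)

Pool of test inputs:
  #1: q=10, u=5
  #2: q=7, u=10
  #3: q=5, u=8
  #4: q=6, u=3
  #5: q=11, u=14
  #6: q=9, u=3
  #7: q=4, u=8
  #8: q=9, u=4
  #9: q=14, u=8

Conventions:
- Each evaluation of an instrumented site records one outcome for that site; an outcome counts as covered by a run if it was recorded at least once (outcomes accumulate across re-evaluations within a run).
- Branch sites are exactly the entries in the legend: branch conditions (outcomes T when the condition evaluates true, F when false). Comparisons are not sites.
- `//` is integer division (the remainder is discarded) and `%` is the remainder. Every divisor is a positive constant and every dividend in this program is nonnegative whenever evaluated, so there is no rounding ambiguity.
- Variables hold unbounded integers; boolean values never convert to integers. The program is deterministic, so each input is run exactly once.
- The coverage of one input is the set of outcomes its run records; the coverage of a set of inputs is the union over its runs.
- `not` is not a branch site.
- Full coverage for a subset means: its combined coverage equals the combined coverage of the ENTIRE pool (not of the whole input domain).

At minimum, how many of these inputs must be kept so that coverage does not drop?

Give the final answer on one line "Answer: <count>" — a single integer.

input #1 (q=10, u=5): events B1->T, B2->T, B3->T, B4->F, B5->T; covers B1=T, B2=T, B3=T, B4=F, B5=T
input #2 (q=7, u=10): events B1->T, B2->F, B3->T, B4->F, B5->T; covers B1=T, B2=F, B3=T, B4=F, B5=T
input #3 (q=5, u=8): events B1->T, B2->F, B3->T, B4->F, B5->T; covers B1=T, B2=F, B3=T, B4=F, B5=T
input #4 (q=6, u=3): events B1->T, B2->F, B3->T, B4->F, B5->T; covers B1=T, B2=F, B3=T, B4=F, B5=T
input #5 (q=11, u=14): events B1->T, B2->T, B3->T, B4->F, B5->T; covers B1=T, B2=T, B3=T, B4=F, B5=T
input #6 (q=9, u=3): events B1->T, B2->T, B3->T, B4->F, B5->T; covers B1=T, B2=T, B3=T, B4=F, B5=T
input #7 (q=4, u=8): events B1->T, B2->F, B3->F, B4->F, B5->T; covers B1=T, B2=F, B3=F, B4=F, B5=T
input #8 (q=9, u=4): events B1->T, B2->T, B3->T, B4->F, B5->T; covers B1=T, B2=T, B3=T, B4=F, B5=T
input #9 (q=14, u=8): events B1->T, B2->T, B3->T, B4->T; covers B1=T, B2=T, B3=T, B4=T
union over all inputs: B1=T, B2=T, B2=F, B3=T, B3=F, B4=T, B4=F, B5=T (8 outcomes)
every size-1 subset falls short of the 8 outcomes (best: 5/8)
at size 2, {7, 9} reaches all 8 outcomes; every lexicographically earlier size-2 subset fails

Answer: 2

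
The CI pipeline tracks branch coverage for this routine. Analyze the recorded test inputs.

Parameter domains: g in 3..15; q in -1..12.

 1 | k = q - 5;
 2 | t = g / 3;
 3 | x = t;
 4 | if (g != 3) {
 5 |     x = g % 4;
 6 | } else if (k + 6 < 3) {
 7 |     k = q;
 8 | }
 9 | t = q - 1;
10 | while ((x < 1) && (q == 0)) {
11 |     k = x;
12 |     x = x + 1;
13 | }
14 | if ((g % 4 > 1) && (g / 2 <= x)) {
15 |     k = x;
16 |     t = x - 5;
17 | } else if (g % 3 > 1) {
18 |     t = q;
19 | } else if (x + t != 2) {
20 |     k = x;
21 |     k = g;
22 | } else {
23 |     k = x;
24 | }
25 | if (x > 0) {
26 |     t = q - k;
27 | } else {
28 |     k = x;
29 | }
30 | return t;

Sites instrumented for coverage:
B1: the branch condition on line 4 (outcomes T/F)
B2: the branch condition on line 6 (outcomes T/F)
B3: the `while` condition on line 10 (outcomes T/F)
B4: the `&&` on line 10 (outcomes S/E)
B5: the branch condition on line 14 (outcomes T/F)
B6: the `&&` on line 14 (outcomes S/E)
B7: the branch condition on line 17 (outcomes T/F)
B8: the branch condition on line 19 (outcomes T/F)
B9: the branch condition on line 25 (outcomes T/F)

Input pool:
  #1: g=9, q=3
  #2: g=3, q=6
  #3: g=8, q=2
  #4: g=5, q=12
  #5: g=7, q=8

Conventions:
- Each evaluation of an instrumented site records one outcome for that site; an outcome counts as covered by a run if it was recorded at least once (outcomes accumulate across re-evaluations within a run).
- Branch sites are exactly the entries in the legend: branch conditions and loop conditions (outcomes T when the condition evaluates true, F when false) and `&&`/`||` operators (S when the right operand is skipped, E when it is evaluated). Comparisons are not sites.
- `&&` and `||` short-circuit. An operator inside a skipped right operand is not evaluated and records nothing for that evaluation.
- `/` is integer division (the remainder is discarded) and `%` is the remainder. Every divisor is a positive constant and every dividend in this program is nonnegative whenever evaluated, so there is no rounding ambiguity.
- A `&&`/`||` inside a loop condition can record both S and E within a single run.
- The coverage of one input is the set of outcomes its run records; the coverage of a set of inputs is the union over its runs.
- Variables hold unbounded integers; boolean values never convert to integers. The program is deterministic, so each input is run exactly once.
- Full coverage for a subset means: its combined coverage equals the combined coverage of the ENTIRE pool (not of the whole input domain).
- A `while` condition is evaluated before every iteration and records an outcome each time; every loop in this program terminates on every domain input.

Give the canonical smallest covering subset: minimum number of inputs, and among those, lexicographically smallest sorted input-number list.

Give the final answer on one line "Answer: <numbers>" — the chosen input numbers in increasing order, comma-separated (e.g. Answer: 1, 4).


run #1 (g=9, q=3) runs B1->T, B4->S, B3->F, B6->S, B5->F, B7->F, B8->T, B9->T; records B1=T, B3=F, B4=S, B5=F, B6=S, B7=F, B8=T, B9=T
run #2 (g=3, q=6) runs B1->F, B2->F, B4->S, B3->F, B6->E, B5->T, B9->T; records B1=F, B2=F, B3=F, B4=S, B5=T, B6=E, B9=T
run #3 (g=8, q=2) runs B1->T, B4->E, B3->F, B6->S, B5->F, B7->T, B9->F; records B1=T, B3=F, B4=E, B5=F, B6=S, B7=T, B9=F
run #4 (g=5, q=12) runs B1->T, B4->S, B3->F, B6->S, B5->F, B7->T, B9->T; records B1=T, B3=F, B4=S, B5=F, B6=S, B7=T, B9=T
run #5 (g=7, q=8) runs B1->T, B4->S, B3->F, B6->E, B5->T, B9->T; records B1=T, B3=F, B4=S, B5=T, B6=E, B9=T
pool-wide coverage (15 outcomes): B1=T, B1=F, B2=F, B3=F, B4=S, B4=E, B5=T, B5=F, B6=S, B6=E, B7=T, B7=F, B8=T, B9=T, B9=F
no size-1 subset reaches all 15 outcomes (best union: 8/15)
no size-2 subset reaches all 15 outcomes (best union: 13/15)
inputs {1, 2, 3} (size 3) cover everything; no size-3 subset with a lexicographically smaller index list covers all 15
Answer: 1, 2, 3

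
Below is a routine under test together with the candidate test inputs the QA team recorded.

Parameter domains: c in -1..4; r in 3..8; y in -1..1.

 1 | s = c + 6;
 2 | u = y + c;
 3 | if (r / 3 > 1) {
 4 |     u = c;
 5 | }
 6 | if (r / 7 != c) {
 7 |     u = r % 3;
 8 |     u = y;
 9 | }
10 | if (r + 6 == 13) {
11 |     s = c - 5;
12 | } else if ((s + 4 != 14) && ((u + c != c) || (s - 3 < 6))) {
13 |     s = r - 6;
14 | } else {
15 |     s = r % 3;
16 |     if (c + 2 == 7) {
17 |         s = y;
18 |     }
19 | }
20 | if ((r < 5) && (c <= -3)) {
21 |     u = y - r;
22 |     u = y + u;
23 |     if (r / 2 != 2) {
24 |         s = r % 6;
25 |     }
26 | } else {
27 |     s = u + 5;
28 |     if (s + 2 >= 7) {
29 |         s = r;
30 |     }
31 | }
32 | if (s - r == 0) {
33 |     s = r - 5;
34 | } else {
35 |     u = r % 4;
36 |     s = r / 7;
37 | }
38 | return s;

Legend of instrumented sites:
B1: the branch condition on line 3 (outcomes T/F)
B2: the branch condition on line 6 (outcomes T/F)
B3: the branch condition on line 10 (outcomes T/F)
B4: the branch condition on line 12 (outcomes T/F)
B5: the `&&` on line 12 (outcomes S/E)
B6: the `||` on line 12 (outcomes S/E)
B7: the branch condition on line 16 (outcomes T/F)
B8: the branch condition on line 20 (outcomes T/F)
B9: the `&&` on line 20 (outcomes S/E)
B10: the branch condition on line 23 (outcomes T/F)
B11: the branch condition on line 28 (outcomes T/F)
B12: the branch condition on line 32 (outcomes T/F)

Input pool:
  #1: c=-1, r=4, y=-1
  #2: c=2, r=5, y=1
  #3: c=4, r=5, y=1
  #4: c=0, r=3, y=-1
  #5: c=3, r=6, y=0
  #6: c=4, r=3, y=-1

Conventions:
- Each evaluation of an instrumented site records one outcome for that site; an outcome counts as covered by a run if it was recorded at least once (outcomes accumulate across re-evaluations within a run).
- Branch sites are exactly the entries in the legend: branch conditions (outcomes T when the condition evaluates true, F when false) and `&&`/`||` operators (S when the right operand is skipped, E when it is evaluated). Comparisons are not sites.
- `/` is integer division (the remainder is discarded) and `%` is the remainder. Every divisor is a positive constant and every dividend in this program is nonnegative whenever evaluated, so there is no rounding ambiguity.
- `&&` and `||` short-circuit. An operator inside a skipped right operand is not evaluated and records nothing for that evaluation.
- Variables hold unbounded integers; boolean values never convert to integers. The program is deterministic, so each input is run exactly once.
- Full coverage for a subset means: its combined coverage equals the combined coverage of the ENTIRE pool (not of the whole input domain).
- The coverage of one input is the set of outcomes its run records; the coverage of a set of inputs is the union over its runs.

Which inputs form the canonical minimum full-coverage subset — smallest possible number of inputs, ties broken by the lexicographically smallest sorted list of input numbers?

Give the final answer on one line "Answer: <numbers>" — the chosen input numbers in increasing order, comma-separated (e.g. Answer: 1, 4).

input #1, c=-1, r=4, y=-1: events B1->F, B2->T, B3->F, B5->E, B6->S, B4->T, B9->E, B8->F, B11->F, B12->T; outcomes B1=F, B2=T, B3=F, B4=T, B5=E, B6=S, B8=F, B9=E, B11=F, B12=T
input #2, c=2, r=5, y=1: events B1->F, B2->T, B3->F, B5->E, B6->S, B4->T, B9->S, B8->F, B11->T, B12->T; outcomes B1=F, B2=T, B3=F, B4=T, B5=E, B6=S, B8=F, B9=S, B11=T, B12=T
input #3, c=4, r=5, y=1: events B1->F, B2->T, B3->F, B5->S, B4->F, B7->F, B9->S, B8->F, B11->T, B12->T; outcomes B1=F, B2=T, B3=F, B4=F, B5=S, B7=F, B8=F, B9=S, B11=T, B12=T
input #4, c=0, r=3, y=-1: events B1->F, B2->F, B3->F, B5->E, B6->S, B4->T, B9->E, B8->F, B11->F, B12->F; outcomes B1=F, B2=F, B3=F, B4=T, B5=E, B6=S, B8=F, B9=E, B11=F, B12=F
input #5, c=3, r=6, y=0: events B1->T, B2->T, B3->F, B5->E, B6->E, B4->F, B7->F, B9->S, B8->F, B11->T, B12->T; outcomes B1=T, B2=T, B3=F, B4=F, B5=E, B6=E, B7=F, B8=F, B9=S, B11=T, B12=T
input #6, c=4, r=3, y=-1: events B1->F, B2->T, B3->F, B5->S, B4->F, B7->F, B9->E, B8->F, B11->F, B12->F; outcomes B1=F, B2=T, B3=F, B4=F, B5=S, B7=F, B8=F, B9=E, B11=F, B12=F
pool-wide coverage (19 outcomes): B1=T, B1=F, B2=T, B2=F, B3=F, B4=T, B4=F, B5=S, B5=E, B6=S, B6=E, B7=F, B8=F, B9=S, B9=E, B11=T, B11=F, B12=T, B12=F
every size-1 subset falls short of the 19 outcomes (best: 11/19)
every size-2 subset falls short of the 19 outcomes (best: 18/19)
inputs {3, 4, 5} (size 3) cover everything; no size-3 subset with a lexicographically smaller index list covers all 19

Answer: 3, 4, 5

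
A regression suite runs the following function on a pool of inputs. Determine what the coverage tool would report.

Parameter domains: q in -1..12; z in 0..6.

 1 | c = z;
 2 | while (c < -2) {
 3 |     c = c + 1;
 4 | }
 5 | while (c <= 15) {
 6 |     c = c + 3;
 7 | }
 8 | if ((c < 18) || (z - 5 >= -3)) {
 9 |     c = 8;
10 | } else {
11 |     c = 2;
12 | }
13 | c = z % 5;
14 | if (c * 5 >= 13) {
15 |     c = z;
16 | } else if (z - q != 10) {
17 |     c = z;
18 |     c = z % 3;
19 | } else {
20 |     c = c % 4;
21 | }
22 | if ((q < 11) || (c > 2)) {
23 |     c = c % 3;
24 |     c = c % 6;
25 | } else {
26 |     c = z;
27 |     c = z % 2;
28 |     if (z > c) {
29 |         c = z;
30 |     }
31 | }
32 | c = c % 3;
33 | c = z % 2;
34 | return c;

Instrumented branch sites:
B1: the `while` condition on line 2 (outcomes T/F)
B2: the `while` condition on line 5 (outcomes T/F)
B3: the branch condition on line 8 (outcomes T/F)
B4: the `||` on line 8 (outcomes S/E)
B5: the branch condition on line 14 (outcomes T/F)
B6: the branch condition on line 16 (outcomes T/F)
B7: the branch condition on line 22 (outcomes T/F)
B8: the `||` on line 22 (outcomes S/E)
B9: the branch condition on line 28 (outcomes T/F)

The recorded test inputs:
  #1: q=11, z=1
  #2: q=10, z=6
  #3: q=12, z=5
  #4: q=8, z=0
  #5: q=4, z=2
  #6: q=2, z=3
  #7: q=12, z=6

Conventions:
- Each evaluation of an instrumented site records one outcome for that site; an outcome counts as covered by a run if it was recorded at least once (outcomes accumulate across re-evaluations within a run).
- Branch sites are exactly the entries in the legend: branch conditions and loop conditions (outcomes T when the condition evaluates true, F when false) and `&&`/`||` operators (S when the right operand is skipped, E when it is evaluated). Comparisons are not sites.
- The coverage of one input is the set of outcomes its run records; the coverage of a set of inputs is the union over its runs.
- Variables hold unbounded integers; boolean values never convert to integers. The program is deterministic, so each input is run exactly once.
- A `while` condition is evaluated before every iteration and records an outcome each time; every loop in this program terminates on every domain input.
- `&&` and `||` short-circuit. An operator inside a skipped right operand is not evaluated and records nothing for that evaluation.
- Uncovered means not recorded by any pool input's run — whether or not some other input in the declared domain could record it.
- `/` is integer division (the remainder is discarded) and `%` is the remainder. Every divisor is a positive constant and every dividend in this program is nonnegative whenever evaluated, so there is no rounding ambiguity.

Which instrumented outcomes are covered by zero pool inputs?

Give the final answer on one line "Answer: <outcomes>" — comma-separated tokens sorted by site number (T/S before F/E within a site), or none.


test 1 (q=11, z=1) fires B1->F, B2->T, B2->T, B2->T, B2->T, B2->T, B2->F, B4->S, B3->T, B5->F, B6->T, B8->E, B7->F, B9->F; hits B1=F, B2=T, B2=F, B3=T, B4=S, B5=F, B6=T, B7=F, B8=E, B9=F
test 2 (q=10, z=6) fires B1->F, B2->T, B2->T, B2->T, B2->T, B2->F, B4->E, B3->T, B5->F, B6->T, B8->S, B7->T; hits B1=F, B2=T, B2=F, B3=T, B4=E, B5=F, B6=T, B7=T, B8=S
test 3 (q=12, z=5) fires B1->F, B2->T, B2->T, B2->T, B2->T, B2->F, B4->S, B3->T, B5->F, B6->T, B8->E, B7->F, B9->T; hits B1=F, B2=T, B2=F, B3=T, B4=S, B5=F, B6=T, B7=F, B8=E, B9=T
test 4 (q=8, z=0) fires B1->F, B2->T, B2->T, B2->T, B2->T, B2->T, B2->T, B2->F, B4->E, B3->F, B5->F, B6->T, B8->S, B7->T; hits B1=F, B2=T, B2=F, B3=F, B4=E, B5=F, B6=T, B7=T, B8=S
test 5 (q=4, z=2) fires B1->F, B2->T, B2->T, B2->T, B2->T, B2->T, B2->F, B4->S, B3->T, B5->F, B6->T, B8->S, B7->T; hits B1=F, B2=T, B2=F, B3=T, B4=S, B5=F, B6=T, B7=T, B8=S
test 6 (q=2, z=3) fires B1->F, B2->T, B2->T, B2->T, B2->T, B2->T, B2->F, B4->E, B3->T, B5->T, B8->S, B7->T; hits B1=F, B2=T, B2=F, B3=T, B4=E, B5=T, B7=T, B8=S
test 7 (q=12, z=6) fires B1->F, B2->T, B2->T, B2->T, B2->T, B2->F, B4->E, B3->T, B5->F, B6->T, B8->E, B7->F, B9->T; hits B1=F, B2=T, B2=F, B3=T, B4=E, B5=F, B6=T, B7=F, B8=E, B9=T
union over the pool: B1=F, B2=T, B2=F, B3=T, B3=F, B4=S, B4=E, B5=T, B5=F, B6=T, B7=T, B7=F, B8=S, B8=E, B9=T, B9=F
uncovered (2 of 18): B1=T, B6=F
Answer: B1=T, B6=F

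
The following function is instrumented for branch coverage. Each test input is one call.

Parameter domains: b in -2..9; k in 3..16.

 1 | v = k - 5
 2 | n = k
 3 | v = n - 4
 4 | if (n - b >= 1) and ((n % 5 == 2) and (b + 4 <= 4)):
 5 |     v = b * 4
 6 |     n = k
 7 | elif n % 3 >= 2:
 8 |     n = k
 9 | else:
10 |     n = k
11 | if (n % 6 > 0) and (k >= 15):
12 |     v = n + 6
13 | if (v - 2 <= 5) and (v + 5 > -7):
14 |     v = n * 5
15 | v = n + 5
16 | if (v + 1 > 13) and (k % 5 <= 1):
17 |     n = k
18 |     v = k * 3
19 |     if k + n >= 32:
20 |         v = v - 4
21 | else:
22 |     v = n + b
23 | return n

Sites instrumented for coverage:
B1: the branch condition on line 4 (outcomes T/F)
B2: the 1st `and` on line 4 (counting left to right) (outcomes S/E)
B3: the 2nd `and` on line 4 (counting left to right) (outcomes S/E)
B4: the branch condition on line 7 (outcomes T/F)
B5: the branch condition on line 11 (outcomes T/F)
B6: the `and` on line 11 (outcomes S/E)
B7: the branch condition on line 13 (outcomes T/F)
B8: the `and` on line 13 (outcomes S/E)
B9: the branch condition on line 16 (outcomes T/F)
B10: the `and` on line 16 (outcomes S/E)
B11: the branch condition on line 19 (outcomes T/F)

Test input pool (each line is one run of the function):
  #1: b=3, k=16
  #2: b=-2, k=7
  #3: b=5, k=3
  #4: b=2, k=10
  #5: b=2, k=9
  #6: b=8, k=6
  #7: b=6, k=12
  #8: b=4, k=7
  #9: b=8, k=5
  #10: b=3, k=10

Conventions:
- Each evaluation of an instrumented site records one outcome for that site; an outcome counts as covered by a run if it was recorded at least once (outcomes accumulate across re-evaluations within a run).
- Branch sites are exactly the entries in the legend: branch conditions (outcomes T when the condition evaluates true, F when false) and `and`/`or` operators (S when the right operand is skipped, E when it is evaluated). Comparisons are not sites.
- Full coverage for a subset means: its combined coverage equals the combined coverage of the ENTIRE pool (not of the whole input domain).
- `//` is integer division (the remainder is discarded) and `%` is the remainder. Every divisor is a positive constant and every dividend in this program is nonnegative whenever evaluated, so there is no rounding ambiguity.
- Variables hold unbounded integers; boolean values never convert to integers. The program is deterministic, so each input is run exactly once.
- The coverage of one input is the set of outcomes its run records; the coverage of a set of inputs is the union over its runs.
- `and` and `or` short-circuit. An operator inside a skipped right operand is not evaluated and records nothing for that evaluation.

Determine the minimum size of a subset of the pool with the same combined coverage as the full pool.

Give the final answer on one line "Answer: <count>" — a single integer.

#1 (b=3, k=16) -> B2->E, B3->S, B1->F, B4->F, B6->E, B5->T, B8->S, B7->F, B10->E, B9->T, B11->T; covered: B1=F, B2=E, B3=S, B4=F, B5=T, B6=E, B7=F, B8=S, B9=T, B10=E, B11=T
#2 (b=-2, k=7) -> B2->E, B3->E, B1->T, B6->E, B5->F, B8->E, B7->T, B10->S, B9->F; covered: B1=T, B2=E, B3=E, B5=F, B6=E, B7=T, B8=E, B9=F, B10=S
#3 (b=5, k=3) -> B2->S, B1->F, B4->F, B6->E, B5->F, B8->E, B7->T, B10->S, B9->F; covered: B1=F, B2=S, B4=F, B5=F, B6=E, B7=T, B8=E, B9=F, B10=S
#4 (b=2, k=10) -> B2->E, B3->S, B1->F, B4->F, B6->E, B5->F, B8->E, B7->T, B10->E, B9->T, B11->F; covered: B1=F, B2=E, B3=S, B4=F, B5=F, B6=E, B7=T, B8=E, B9=T, B10=E, B11=F
#5 (b=2, k=9) -> B2->E, B3->S, B1->F, B4->F, B6->E, B5->F, B8->E, B7->T, B10->E, B9->F; covered: B1=F, B2=E, B3=S, B4=F, B5=F, B6=E, B7=T, B8=E, B9=F, B10=E
#6 (b=8, k=6) -> B2->S, B1->F, B4->F, B6->S, B5->F, B8->E, B7->T, B10->S, B9->F; covered: B1=F, B2=S, B4=F, B5=F, B6=S, B7=T, B8=E, B9=F, B10=S
#7 (b=6, k=12) -> B2->E, B3->E, B1->F, B4->F, B6->S, B5->F, B8->S, B7->F, B10->E, B9->F; covered: B1=F, B2=E, B3=E, B4=F, B5=F, B6=S, B7=F, B8=S, B9=F, B10=E
#8 (b=4, k=7) -> B2->E, B3->E, B1->F, B4->F, B6->E, B5->F, B8->E, B7->T, B10->S, B9->F; covered: B1=F, B2=E, B3=E, B4=F, B5=F, B6=E, B7=T, B8=E, B9=F, B10=S
#9 (b=8, k=5) -> B2->S, B1->F, B4->T, B6->E, B5->F, B8->E, B7->T, B10->S, B9->F; covered: B1=F, B2=S, B4=T, B5=F, B6=E, B7=T, B8=E, B9=F, B10=S
#10 (b=3, k=10) -> B2->E, B3->S, B1->F, B4->F, B6->E, B5->F, B8->E, B7->T, B10->E, B9->T, B11->F; covered: B1=F, B2=E, B3=S, B4=F, B5=F, B6=E, B7=T, B8=E, B9=T, B10=E, B11=F
union over all inputs: B1=T, B1=F, B2=S, B2=E, B3=S, B3=E, B4=T, B4=F, B5=T, B5=F, B6=S, B6=E, B7=T, B7=F, B8=S, B8=E, B9=T, B9=F, B10=S, B10=E, B11=T, B11=F (22 outcomes)
checked all size-1 subsets: none covers 22 outcomes (max 11/22)
checked all size-2 subsets: none covers 22 outcomes (max 18/22)
checked all size-3 subsets: none covers 22 outcomes (max 20/22)
checked all size-4 subsets: none covers 22 outcomes (max 21/22)
size 5: inputs {1, 2, 4, 6, 9} cover all 22 outcomes, and no lexicographically smaller subset of this size does

Answer: 5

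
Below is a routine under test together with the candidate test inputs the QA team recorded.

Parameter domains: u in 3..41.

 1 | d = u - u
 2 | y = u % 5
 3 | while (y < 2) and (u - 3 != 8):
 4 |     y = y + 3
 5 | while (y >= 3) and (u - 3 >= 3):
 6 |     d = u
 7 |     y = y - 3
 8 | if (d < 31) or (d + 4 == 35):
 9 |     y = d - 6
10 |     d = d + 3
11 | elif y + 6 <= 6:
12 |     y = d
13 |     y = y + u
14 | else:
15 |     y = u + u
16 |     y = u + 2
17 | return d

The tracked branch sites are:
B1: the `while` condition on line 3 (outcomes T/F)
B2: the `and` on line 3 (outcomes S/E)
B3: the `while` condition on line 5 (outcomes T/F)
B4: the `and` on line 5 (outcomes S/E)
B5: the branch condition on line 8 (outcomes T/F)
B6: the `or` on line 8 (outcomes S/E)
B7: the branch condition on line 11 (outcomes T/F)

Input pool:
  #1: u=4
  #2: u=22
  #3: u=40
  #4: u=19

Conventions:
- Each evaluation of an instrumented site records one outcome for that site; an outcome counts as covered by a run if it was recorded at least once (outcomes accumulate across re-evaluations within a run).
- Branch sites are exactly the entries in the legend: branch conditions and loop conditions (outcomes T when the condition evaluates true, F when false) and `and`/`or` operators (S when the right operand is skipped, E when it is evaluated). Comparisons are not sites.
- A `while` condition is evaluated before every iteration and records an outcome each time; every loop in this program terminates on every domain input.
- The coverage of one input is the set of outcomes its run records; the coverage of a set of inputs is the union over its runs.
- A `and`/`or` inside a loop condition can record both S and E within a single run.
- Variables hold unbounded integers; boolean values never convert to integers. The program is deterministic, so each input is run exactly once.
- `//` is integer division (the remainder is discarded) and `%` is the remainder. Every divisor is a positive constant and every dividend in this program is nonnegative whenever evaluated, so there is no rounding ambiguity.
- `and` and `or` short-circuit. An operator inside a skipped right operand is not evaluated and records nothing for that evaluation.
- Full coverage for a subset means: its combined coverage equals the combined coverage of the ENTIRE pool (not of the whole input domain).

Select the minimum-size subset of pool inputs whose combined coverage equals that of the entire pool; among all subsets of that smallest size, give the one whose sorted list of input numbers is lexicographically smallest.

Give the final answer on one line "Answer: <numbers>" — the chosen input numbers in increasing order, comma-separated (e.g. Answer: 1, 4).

#1 (u=4) -> covered: B1=F, B2=S, B3=F, B4=E, B5=T, B6=S
#2 (u=22) -> covered: B1=F, B2=S, B3=F, B4=S, B5=T, B6=S
#3 (u=40) -> covered: B1=T, B1=F, B2=S, B2=E, B3=T, B3=F, B4=S, B4=E, B5=F, B6=E, B7=T
#4 (u=19) -> covered: B1=F, B2=S, B3=T, B3=F, B4=S, B4=E, B5=T, B6=S
together the pool reaches 13 outcomes: B1=T, B1=F, B2=S, B2=E, B3=T, B3=F, B4=S, B4=E, B5=T, B5=F, B6=S, B6=E, B7=T
no size-1 subset reaches all 13 outcomes (best union: 11/13)
at size 2, {1, 3} reaches all 13 outcomes; every lexicographically earlier size-2 subset fails

Answer: 1, 3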